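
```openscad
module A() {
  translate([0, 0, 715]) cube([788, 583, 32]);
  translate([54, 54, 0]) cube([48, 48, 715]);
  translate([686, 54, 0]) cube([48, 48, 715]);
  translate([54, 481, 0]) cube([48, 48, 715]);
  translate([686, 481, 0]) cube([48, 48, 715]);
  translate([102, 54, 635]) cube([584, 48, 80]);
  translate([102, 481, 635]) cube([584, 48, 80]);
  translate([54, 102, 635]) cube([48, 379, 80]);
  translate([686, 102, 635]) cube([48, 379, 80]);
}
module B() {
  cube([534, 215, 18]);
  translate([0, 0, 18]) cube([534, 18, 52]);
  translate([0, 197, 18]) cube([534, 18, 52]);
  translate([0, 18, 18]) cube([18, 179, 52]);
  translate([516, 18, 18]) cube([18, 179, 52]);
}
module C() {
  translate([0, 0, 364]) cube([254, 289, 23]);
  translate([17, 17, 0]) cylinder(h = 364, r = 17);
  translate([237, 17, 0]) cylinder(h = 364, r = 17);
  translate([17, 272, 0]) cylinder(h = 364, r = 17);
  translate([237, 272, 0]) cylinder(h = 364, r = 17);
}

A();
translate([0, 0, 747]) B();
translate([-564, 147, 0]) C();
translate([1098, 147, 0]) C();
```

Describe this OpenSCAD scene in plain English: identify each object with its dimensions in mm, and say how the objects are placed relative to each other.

A is a table: top 788 mm (x) × 583 mm (y), 32 mm thick, upper face at z = 747 mm, on four 48×48 mm square legs, each inset 54 mm from the nearest pair of top edges, running from z = 0 to the bottom of the top. Four apron rails, 48 mm thick and 80 mm tall, run between adjacent legs with their top edges flush with the underside of the top and their outer faces flush with the legs' outer faces.

B is an open storage box with external size 534×215×70 mm and wall thickness 18 mm (the base is also 18 mm thick). The base covers the whole footprint; the four walls stand on the base, with the y-facing walls full-width and the x-facing walls fitting between their inner faces.

C is a simple wooden stool: a rectangular seat 254 mm (x) by 289 mm (y), 23 mm thick, top face at z = 387 mm, on four round legs, each 34 mm in diameter. The legs rest on z = 0, each leg's axis is inset half a diameter from the nearest pair of seat edges (so the leg's bounding box is flush with the corner).

The open box is on top of the table. Two stools sit around the table at the −x, +x sides.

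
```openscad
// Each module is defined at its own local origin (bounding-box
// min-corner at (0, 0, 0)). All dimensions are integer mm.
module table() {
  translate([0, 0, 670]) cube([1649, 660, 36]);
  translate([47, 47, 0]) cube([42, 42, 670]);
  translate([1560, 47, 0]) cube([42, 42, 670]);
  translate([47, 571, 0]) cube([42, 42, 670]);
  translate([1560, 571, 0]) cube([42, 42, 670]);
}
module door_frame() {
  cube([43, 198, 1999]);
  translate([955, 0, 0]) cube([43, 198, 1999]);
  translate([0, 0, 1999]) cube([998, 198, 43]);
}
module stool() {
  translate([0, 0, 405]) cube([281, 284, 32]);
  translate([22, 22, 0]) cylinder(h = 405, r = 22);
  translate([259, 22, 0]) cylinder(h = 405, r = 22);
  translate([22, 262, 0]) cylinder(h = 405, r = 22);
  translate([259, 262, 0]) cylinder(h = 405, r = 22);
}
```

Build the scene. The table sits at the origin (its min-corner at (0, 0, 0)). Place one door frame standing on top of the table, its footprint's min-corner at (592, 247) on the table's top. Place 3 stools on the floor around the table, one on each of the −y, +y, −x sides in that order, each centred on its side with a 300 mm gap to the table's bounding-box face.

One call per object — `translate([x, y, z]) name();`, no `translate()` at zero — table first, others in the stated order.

table();
translate([592, 247, 706]) door_frame();
translate([684, -584, 0]) stool();
translate([684, 960, 0]) stool();
translate([-581, 188, 0]) stool();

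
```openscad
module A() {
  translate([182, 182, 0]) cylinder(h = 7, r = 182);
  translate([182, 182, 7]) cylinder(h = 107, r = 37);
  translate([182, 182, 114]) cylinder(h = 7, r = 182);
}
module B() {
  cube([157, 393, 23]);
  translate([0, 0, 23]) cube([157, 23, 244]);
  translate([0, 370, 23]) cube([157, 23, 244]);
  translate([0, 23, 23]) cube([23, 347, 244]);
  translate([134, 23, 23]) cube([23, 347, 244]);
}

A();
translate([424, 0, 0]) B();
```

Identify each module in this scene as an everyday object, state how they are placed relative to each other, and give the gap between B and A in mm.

The open box's nearest face is 60 mm from the spool's +x face.

A is a spool. B is an open box. The open box is on the floor beside the spool on its +x side. The gap between the open box and the spool is 60 mm.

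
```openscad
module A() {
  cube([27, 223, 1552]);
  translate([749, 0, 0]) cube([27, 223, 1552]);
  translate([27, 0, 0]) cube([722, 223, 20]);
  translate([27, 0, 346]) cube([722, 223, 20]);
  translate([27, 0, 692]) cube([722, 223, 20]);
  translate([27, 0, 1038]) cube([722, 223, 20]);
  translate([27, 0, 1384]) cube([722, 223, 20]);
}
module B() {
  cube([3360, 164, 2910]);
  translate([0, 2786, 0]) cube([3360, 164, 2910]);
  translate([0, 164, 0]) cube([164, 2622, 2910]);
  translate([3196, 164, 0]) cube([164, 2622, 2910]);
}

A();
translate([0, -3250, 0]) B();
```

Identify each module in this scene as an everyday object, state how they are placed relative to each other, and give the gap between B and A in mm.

The house frame's nearest face is 300 mm from the bookshelf's −y face.

A is a bookshelf. B is a house frame. The house frame is on the floor beside the bookshelf on its −y side. The gap between the house frame and the bookshelf is 300 mm.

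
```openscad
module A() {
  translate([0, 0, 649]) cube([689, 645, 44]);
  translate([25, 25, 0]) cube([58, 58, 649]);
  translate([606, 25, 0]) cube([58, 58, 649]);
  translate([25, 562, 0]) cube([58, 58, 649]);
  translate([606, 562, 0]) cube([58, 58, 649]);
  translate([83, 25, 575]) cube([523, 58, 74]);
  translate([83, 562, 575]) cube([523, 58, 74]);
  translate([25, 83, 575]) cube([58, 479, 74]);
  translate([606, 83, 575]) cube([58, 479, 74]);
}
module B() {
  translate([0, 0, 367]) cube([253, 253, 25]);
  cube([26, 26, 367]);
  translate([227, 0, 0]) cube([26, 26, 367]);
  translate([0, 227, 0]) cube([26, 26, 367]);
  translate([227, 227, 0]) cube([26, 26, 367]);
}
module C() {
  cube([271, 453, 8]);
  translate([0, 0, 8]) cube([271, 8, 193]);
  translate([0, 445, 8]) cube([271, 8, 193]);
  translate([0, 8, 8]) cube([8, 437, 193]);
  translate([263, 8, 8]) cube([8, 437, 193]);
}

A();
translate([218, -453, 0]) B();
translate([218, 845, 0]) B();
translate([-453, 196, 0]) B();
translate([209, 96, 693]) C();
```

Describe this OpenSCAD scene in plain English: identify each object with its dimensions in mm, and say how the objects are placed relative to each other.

A is a table with a 689×645 mm rectangular top, 44 mm thick, top surface at z = 693 mm, supported by four 58×58 mm square legs, each inset 25 mm from the nearest pair of top edges, running from the floor. Four apron rails, 58 mm thick and 74 mm tall, run between adjacent legs with their top edges flush with the underside of the top and their outer faces flush with the legs' outer faces.

B is a simple wooden stool: a rectangular seat 253 mm (x) by 253 mm (y), 25 mm thick, top face at z = 392 mm, on four square legs, each 26×26 mm in cross-section. The legs rest on z = 0, each flush with a corner of the seat.

C is an open storage box with external size 271×453×201 mm and wall thickness 8 mm (the base is also 8 mm thick). The base covers the whole footprint; the four walls stand on the base, with the y-facing walls full-width and the x-facing walls fitting between their inner faces.

Three stools sit around the table at the −y, +y, −x sides. The open box is on top of the table, centred.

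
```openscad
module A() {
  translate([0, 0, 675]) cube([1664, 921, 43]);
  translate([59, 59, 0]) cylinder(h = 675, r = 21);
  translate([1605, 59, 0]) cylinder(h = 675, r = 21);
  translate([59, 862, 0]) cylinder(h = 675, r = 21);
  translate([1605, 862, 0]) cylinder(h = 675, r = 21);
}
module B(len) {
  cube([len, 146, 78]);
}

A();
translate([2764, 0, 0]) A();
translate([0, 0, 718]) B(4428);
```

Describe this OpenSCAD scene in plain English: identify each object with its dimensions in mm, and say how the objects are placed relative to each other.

A is a table: top 1664 mm (x) × 921 mm (y), 43 mm thick, upper face at z = 718 mm, on four round legs of 42 mm diameter, each leg's bounding box inset 38 mm from the nearest pair of top edges, running from z = 0 to the bottom of the top.

B is a rectangular beam 4428 mm long (x), 146 mm deep (y), 78 mm thick (z).

The beam spans the tops of two tables placed 1100 mm apart, resting at z = 718 mm.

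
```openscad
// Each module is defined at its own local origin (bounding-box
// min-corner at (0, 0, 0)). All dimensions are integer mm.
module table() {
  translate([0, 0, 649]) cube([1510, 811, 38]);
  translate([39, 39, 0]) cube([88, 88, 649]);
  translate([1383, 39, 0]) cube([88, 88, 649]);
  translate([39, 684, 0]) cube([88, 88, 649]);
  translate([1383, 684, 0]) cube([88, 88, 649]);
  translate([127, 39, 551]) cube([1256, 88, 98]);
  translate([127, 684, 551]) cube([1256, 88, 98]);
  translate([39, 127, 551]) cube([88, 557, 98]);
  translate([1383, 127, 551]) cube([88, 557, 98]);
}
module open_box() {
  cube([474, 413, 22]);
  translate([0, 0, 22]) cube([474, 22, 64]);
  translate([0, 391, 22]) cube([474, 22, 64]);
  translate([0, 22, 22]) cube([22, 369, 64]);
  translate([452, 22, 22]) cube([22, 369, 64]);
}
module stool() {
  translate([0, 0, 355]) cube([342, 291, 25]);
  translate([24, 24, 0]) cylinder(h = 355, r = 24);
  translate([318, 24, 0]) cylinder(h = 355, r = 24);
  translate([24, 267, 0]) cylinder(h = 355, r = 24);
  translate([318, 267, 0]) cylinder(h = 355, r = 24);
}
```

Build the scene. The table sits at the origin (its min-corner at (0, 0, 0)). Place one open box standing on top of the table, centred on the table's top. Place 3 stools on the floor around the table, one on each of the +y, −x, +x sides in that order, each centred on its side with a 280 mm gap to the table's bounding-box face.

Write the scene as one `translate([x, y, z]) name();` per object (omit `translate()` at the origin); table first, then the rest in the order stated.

table();
translate([518, 199, 687]) open_box();
translate([584, 1091, 0]) stool();
translate([-622, 260, 0]) stool();
translate([1790, 260, 0]) stool();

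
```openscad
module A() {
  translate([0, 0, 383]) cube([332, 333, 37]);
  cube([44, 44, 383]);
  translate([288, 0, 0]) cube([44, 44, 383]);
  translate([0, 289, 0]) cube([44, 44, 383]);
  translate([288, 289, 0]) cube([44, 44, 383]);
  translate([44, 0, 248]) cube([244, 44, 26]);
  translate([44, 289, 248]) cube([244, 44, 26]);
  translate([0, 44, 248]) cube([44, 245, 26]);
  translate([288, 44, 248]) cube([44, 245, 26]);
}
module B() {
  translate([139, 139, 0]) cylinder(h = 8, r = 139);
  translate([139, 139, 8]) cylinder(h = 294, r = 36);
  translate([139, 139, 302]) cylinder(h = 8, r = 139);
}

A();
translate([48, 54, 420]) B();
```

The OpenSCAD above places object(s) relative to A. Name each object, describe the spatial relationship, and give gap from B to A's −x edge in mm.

The spool's min-x is at 48; the stool's min-x is 0; gap = 48 mm.

A is a stool. B is a spool. The spool is on top of the stool. The gap from the spool to the stool's −x edge is 48 mm.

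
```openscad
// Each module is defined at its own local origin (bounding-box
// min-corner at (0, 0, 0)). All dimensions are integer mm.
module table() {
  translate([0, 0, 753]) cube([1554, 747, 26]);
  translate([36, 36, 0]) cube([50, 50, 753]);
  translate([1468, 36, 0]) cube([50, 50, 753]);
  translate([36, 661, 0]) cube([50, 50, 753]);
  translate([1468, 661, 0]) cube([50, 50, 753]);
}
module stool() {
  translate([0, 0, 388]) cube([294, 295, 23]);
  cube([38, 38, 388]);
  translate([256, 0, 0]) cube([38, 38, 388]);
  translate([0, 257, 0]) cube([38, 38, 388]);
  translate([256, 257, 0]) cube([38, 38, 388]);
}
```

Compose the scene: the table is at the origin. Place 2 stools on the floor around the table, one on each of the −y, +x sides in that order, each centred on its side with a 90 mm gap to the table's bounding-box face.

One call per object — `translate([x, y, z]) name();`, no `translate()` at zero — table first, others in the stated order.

table();
translate([630, -385, 0]) stool();
translate([1644, 226, 0]) stool();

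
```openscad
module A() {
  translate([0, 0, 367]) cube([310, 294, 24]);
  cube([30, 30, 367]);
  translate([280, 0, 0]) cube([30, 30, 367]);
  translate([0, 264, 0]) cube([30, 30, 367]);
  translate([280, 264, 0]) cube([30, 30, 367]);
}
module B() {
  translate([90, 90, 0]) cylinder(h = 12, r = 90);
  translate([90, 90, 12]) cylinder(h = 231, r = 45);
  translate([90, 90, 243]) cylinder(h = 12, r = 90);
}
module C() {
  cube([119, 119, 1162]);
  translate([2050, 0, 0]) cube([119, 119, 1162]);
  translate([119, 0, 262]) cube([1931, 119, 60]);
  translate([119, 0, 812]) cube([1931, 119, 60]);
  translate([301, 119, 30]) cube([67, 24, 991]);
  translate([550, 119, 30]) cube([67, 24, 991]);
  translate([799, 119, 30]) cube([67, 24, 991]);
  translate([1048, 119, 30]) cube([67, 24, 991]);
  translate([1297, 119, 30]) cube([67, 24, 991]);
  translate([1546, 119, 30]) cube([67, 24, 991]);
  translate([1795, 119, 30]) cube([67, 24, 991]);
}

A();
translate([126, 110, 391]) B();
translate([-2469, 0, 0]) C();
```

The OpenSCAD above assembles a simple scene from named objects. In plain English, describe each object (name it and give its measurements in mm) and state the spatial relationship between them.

A is a four-legged stool. The seat is 310×294 mm, 24 mm thick, top at z = 391 mm. It stands on four square legs, each 30×30 mm in cross-section, from z = 0 to the seat underside, each flush with a corner of the seat.

B is a spool: two coaxial disc flanges of radius 90 mm and thickness 12 mm, joined by a core cylinder of radius 45 mm and height 231 mm. The lower flange rests on z = 0 and the three cylinders share a vertical axis.

C is a fence section. Two 119×119 mm posts, 1162 mm tall, stand on the floor with a clear span of 1931 mm between their inner faces. Two horizontal rails of 119×60 mm section span the gap between the posts with their undersides at z = 262 mm and z = 812 mm, flush with the posts' −y face. 7 pickets, each 67 mm wide, 24 mm thick and 991 mm tall, are fixed to the +y face of the rails with their bottoms at z = 30 mm, evenly spaced across the span with equal gaps (rounded down to the nearest mm) at the −x end and between each pair — any rounding remainder accumulates at the +x end.

The spool is on top of the stool. The fence section is on the floor beside the stool on its −x side.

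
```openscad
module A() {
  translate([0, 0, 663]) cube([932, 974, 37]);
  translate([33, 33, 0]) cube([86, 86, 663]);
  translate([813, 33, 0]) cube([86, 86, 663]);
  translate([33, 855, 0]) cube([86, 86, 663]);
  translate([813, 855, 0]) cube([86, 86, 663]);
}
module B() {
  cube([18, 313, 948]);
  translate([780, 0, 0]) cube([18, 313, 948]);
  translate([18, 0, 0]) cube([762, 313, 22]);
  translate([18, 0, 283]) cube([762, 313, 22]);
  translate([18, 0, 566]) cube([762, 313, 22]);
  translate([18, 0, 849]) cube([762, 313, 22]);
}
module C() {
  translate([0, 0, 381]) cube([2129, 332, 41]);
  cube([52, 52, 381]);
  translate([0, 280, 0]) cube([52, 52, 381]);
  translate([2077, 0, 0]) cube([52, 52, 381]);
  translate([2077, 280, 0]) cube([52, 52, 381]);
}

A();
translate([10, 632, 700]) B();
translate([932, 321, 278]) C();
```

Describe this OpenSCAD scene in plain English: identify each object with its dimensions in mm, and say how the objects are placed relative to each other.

A is a table: top 932 mm (x) × 974 mm (y), 37 mm thick, upper face at z = 700 mm, on four 86×86 mm square legs, each inset 33 mm from the nearest pair of top edges, running from z = 0 to the bottom of the top.

B is a bookshelf 798 mm wide overall, 313 mm deep and 948 mm tall. The two sides are 18 mm thick vertical panels. 4 horizontal shelves of 22 mm thickness span between the inner faces of the sides; the lowest shelf sits on the floor and shelves are stacked with a clear vertical gap of 261 mm between each pair.

C is a long wooden bench with a 2129 mm (x) × 332 mm (y) seat, 41 mm thick, its top surface 422 mm above the floor. Four 52 mm square legs at the seat corners, flush with the edges, run from z = 0 to the seat underside.

The bookshelf is on top of the table. The bench is beside the table with their tops flush at z = 700.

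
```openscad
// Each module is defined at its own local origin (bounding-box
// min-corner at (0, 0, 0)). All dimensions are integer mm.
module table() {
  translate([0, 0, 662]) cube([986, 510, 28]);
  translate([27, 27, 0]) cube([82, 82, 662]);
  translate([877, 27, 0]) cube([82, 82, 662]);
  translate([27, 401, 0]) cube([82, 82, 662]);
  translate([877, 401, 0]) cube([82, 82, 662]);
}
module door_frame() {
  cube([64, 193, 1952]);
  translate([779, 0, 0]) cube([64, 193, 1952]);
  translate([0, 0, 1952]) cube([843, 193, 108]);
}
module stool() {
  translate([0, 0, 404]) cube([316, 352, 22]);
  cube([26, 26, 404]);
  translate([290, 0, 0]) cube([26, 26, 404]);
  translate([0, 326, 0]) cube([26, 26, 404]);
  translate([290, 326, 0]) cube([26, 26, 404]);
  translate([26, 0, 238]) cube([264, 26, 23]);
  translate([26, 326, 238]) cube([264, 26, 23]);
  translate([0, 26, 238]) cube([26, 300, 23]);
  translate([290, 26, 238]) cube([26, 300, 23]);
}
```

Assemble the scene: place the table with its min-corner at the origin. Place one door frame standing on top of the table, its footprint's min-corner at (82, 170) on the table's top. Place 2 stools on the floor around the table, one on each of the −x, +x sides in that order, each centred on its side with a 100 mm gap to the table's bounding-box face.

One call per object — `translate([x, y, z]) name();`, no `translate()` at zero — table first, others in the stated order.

table();
translate([82, 170, 690]) door_frame();
translate([-416, 79, 0]) stool();
translate([1086, 79, 0]) stool();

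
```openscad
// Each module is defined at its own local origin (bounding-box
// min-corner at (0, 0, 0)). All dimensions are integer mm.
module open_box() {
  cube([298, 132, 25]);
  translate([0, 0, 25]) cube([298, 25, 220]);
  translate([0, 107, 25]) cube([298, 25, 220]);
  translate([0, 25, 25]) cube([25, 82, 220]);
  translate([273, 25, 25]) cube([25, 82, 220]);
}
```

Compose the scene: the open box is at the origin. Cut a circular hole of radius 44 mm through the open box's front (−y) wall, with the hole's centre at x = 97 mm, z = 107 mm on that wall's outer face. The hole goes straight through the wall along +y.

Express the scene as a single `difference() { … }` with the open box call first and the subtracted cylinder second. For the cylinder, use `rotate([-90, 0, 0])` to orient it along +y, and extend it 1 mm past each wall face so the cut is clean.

difference() {
  open_box();
  translate([97, -1, 107]) rotate([-90, 0, 0]) cylinder(h = 27, r = 44);
}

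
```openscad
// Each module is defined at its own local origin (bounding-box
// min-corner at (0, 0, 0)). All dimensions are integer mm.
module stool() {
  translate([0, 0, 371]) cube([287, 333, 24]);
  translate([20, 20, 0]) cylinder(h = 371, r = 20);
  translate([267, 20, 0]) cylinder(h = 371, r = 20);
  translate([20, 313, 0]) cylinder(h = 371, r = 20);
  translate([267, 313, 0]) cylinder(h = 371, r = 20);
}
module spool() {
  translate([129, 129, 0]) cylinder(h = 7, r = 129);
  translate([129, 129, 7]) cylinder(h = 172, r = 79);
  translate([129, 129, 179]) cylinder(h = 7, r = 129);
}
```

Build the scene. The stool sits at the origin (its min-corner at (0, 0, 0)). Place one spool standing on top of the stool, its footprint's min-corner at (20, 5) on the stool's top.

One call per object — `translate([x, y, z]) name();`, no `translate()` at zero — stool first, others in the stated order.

stool();
translate([20, 5, 395]) spool();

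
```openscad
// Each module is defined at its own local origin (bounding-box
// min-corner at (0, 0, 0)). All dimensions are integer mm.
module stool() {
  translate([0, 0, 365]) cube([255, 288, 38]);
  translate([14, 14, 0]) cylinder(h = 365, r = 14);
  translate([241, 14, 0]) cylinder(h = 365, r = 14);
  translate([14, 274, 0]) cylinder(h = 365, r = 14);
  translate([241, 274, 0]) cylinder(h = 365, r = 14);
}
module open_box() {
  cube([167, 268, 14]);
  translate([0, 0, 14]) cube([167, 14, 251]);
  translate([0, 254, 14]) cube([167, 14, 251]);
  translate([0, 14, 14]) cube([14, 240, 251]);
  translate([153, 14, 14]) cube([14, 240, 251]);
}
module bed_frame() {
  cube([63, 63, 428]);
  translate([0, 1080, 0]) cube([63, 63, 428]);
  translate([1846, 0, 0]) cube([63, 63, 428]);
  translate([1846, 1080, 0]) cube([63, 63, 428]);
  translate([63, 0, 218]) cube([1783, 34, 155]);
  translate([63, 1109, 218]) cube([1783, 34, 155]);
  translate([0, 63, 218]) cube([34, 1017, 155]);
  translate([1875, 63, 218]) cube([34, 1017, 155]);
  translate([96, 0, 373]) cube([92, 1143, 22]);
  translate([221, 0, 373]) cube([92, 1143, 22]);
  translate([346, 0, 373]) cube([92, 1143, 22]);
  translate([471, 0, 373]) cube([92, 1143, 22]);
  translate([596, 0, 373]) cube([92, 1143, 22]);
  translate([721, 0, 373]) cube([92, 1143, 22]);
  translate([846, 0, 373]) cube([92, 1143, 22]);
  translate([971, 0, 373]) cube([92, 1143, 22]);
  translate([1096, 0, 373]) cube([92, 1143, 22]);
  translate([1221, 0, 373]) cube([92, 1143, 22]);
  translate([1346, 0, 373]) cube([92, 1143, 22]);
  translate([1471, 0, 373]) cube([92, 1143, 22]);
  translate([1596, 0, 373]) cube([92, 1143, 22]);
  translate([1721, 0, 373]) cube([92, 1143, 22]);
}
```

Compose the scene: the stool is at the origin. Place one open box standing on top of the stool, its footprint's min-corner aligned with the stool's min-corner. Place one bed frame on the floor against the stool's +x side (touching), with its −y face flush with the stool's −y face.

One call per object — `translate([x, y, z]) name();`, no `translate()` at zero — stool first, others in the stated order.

stool();
translate([0, 0, 403]) open_box();
translate([255, 0, 0]) bed_frame();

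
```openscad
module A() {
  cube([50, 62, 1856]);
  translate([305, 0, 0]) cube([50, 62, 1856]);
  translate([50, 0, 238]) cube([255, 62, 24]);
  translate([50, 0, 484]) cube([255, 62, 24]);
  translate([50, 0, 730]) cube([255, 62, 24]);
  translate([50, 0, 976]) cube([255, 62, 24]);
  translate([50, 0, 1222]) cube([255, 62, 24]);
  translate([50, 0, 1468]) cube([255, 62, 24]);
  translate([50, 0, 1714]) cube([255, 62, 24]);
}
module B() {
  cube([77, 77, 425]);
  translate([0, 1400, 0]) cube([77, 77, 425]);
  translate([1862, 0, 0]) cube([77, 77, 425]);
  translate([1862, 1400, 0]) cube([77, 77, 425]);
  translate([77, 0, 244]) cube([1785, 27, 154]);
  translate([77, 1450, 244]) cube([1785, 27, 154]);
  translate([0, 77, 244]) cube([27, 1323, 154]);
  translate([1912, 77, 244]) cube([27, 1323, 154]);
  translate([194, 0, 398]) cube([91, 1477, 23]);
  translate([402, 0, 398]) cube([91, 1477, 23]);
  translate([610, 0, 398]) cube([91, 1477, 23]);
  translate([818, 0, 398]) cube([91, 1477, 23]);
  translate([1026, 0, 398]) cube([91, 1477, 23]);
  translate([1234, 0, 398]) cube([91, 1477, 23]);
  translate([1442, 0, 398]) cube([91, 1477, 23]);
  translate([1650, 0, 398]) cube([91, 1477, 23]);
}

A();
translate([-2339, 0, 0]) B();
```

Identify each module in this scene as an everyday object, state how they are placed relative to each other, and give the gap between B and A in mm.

The bed frame's nearest face is 400 mm from the ladder's −x face.

A is a ladder. B is a bed frame. The bed frame is on the floor beside the ladder on its −x side. The gap between the bed frame and the ladder is 400 mm.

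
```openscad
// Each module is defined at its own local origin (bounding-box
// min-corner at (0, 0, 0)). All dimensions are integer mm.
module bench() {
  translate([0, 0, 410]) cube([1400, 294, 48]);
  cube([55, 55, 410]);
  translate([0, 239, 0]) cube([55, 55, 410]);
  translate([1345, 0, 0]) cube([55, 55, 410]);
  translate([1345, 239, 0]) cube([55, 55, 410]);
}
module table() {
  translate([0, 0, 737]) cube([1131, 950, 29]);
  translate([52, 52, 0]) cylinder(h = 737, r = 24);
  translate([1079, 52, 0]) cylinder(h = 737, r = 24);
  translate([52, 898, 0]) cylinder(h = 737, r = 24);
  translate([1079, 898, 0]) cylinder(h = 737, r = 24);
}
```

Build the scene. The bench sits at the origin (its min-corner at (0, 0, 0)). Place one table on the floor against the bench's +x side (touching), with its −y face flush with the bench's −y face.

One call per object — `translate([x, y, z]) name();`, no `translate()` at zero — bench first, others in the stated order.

bench();
translate([1400, 0, 0]) table();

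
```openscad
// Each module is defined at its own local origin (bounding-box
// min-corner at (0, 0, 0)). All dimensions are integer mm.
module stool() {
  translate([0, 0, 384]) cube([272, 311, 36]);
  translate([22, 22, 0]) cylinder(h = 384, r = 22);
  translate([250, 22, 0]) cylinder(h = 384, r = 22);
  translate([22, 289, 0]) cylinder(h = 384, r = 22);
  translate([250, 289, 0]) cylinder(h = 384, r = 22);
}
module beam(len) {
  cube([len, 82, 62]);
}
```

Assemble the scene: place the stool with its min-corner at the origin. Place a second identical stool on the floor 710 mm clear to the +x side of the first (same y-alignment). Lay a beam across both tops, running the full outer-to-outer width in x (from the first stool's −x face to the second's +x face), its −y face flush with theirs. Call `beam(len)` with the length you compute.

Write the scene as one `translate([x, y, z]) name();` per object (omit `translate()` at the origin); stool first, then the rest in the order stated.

stool();
translate([982, 0, 0]) stool();
translate([0, 0, 420]) beam(1254);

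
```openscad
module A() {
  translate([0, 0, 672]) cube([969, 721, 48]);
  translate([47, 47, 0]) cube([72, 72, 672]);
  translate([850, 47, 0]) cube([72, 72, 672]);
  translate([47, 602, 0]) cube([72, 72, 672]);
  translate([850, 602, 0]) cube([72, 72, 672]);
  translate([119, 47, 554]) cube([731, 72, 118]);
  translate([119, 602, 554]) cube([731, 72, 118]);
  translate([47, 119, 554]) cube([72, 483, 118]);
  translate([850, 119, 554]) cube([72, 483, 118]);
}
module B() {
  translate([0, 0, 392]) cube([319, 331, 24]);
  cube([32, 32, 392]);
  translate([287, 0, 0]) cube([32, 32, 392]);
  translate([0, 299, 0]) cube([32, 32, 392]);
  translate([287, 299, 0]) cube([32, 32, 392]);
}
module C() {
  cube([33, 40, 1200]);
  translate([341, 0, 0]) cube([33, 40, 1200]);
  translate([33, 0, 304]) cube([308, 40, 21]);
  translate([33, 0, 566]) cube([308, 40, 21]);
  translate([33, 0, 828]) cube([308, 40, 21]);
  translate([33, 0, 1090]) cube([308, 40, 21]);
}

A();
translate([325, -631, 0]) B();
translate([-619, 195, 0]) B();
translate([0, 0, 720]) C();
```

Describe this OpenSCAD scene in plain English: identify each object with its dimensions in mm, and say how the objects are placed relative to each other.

A is a table with a 969×721 mm rectangular top, 48 mm thick, top surface at z = 720 mm, supported by four 72×72 mm square legs, each inset 47 mm from the nearest pair of top edges, running from the floor. Four apron rails, 72 mm thick and 118 mm tall, run between adjacent legs with their top edges flush with the underside of the top and their outer faces flush with the legs' outer faces.

B is a four-legged stool. The seat is 319×331 mm, 24 mm thick, top at z = 416 mm. It stands on four square legs, each 32×32 mm in cross-section, from z = 0 to the seat underside, each flush with a corner of the seat.

C is a straight ladder. Two 33×40 mm vertical rails, 1200 mm tall, stand 374 mm apart (outside-to-outside) with their front faces coplanar on the −y side. 4 rungs, each 40 mm deep and 21 mm tall, span between the inner faces of the rails, front faces flush with the rails. The lowest rung's underside is at z = 304 mm and rungs are spaced 262 mm apart (underside to underside).

Two stools sit around the table at the −y, −x sides. The ladder is on top of the table.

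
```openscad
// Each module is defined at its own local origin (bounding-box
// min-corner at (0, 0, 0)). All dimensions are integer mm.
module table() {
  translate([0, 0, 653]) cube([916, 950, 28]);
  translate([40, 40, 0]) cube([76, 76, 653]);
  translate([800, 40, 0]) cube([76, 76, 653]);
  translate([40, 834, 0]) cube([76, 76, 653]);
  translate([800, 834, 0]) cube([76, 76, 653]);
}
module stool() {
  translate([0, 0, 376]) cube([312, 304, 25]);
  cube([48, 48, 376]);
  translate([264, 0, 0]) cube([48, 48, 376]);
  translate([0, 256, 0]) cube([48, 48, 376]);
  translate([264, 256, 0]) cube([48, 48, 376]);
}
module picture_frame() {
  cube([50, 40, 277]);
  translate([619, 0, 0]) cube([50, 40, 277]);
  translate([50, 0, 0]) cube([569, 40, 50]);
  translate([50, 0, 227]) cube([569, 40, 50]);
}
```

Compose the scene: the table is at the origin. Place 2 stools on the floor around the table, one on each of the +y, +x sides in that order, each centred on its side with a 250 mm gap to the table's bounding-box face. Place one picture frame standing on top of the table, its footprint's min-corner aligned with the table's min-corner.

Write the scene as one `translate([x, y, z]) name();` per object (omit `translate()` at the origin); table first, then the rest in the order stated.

table();
translate([302, 1200, 0]) stool();
translate([1166, 323, 0]) stool();
translate([0, 0, 681]) picture_frame();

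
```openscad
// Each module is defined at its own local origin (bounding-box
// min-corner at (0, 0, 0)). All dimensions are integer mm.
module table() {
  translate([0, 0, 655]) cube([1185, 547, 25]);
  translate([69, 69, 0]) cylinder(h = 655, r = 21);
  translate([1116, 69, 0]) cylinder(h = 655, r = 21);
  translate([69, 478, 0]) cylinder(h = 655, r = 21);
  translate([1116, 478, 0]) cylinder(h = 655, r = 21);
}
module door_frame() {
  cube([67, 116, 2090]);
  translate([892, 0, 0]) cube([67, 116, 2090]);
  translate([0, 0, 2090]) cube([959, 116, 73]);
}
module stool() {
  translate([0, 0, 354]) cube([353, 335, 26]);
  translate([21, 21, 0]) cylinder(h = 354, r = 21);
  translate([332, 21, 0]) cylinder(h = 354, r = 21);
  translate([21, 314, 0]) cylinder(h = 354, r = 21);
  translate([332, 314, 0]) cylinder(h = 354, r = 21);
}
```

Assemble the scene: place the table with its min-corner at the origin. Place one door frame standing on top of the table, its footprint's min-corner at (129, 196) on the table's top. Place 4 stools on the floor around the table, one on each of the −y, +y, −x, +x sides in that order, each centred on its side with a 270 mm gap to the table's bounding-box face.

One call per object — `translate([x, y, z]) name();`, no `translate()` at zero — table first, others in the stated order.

table();
translate([129, 196, 680]) door_frame();
translate([416, -605, 0]) stool();
translate([416, 817, 0]) stool();
translate([-623, 106, 0]) stool();
translate([1455, 106, 0]) stool();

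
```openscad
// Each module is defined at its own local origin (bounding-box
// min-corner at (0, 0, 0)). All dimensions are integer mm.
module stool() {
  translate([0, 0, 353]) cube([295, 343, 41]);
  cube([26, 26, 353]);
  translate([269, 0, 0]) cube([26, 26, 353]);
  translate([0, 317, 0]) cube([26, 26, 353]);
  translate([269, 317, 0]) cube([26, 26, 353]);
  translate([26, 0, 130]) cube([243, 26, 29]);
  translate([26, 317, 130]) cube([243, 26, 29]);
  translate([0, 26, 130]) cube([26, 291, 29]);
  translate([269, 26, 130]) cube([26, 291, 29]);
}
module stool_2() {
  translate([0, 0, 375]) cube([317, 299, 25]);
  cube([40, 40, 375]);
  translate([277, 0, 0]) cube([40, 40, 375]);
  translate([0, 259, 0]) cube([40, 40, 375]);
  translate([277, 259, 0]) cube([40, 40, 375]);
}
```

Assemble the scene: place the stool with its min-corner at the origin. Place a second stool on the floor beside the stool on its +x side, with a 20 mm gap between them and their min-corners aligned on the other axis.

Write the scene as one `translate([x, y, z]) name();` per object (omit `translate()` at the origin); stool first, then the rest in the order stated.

stool();
translate([315, 0, 0]) stool_2();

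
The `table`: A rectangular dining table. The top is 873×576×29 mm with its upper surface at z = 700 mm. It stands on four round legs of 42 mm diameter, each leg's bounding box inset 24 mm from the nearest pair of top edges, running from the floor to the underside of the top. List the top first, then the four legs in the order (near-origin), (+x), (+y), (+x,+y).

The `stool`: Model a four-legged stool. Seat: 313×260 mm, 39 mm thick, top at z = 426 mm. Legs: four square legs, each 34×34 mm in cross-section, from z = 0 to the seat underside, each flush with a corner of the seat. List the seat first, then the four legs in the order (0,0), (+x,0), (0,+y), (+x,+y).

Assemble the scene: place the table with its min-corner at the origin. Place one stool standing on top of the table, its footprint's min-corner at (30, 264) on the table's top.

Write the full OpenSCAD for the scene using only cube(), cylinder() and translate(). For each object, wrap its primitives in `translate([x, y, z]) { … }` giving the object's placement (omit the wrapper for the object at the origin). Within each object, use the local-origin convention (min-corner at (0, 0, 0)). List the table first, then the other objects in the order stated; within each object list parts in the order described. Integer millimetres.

translate([0, 0, 671]) cube([873, 576, 29]);
translate([45, 45, 0]) cylinder(h = 671, r = 21);
translate([828, 45, 0]) cylinder(h = 671, r = 21);
translate([45, 531, 0]) cylinder(h = 671, r = 21);
translate([828, 531, 0]) cylinder(h = 671, r = 21);
translate([30, 264, 700]) {
  translate([0, 0, 387]) cube([313, 260, 39]);
  cube([34, 34, 387]);
  translate([279, 0, 0]) cube([34, 34, 387]);
  translate([0, 226, 0]) cube([34, 34, 387]);
  translate([279, 226, 0]) cube([34, 34, 387]);
}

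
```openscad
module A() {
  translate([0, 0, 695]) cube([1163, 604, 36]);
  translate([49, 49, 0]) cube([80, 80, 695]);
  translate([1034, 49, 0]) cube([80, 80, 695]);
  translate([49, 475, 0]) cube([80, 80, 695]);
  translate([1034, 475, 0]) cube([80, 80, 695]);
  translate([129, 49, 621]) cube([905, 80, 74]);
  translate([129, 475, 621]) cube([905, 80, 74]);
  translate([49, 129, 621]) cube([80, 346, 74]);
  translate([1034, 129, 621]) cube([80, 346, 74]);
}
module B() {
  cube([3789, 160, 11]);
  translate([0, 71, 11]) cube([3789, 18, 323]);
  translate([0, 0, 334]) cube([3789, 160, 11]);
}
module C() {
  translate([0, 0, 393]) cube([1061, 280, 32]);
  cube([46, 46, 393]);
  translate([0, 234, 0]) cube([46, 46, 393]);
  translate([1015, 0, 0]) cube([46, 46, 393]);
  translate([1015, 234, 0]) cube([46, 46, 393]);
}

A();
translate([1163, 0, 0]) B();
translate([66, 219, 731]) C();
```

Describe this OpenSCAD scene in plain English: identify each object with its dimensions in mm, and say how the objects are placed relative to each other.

A is a rectangular dining table. The top is 1163×604×36 mm with its upper surface at z = 731 mm. It stands on four 80×80 mm square legs, each inset 49 mm from the nearest pair of top edges, running from the floor to the underside of the top. Four apron rails, 80 mm thick and 74 mm tall, run between adjacent legs with their top edges flush with the underside of the top and their outer faces flush with the legs' outer faces.

B is an I-beam lying along x, 3789 mm long. Overall section height 345 mm. Two flanges 160 mm wide (y) and 11 mm thick, one on the floor and one at the top; a web 18 mm thick runs between them, centred on the flange width.

C is a bench: a 1061×280 mm seat slab, 32 mm thick, top at z = 425 mm, on four 46×46 mm square legs flush with the seat corners and standing on z = 0.

The I-beam is against the table's +x side, with their −y faces flush. The bench is on top of the table.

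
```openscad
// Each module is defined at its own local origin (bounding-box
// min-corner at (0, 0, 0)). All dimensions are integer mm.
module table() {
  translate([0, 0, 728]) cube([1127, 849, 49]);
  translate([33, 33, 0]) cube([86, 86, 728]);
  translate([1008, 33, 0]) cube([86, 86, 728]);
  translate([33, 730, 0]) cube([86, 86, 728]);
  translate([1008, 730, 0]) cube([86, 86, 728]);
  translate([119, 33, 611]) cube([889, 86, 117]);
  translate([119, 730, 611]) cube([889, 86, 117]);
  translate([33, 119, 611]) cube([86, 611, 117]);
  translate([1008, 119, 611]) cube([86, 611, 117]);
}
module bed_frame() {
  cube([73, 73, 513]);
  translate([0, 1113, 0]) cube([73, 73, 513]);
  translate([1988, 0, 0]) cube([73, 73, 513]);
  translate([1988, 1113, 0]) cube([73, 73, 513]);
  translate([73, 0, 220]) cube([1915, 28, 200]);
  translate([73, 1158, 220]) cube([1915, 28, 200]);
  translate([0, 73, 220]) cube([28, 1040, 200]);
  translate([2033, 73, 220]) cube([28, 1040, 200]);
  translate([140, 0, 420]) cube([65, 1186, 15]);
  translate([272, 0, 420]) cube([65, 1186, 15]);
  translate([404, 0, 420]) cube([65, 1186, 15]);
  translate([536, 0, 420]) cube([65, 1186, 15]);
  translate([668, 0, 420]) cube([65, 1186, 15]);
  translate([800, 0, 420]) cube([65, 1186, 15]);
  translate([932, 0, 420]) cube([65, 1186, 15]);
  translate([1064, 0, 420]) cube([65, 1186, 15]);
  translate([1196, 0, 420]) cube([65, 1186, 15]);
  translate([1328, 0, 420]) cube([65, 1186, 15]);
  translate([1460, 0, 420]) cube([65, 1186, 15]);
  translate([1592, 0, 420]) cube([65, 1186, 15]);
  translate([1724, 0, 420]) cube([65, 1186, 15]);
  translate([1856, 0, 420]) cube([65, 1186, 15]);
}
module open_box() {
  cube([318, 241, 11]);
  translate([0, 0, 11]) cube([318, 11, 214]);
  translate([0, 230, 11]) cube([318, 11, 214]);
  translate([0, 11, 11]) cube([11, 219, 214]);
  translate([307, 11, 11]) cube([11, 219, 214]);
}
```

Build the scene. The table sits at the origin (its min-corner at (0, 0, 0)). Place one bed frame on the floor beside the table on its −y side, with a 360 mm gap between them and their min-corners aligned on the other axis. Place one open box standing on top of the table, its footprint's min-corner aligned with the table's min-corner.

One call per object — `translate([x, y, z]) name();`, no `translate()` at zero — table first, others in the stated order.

table();
translate([0, -1546, 0]) bed_frame();
translate([0, 0, 777]) open_box();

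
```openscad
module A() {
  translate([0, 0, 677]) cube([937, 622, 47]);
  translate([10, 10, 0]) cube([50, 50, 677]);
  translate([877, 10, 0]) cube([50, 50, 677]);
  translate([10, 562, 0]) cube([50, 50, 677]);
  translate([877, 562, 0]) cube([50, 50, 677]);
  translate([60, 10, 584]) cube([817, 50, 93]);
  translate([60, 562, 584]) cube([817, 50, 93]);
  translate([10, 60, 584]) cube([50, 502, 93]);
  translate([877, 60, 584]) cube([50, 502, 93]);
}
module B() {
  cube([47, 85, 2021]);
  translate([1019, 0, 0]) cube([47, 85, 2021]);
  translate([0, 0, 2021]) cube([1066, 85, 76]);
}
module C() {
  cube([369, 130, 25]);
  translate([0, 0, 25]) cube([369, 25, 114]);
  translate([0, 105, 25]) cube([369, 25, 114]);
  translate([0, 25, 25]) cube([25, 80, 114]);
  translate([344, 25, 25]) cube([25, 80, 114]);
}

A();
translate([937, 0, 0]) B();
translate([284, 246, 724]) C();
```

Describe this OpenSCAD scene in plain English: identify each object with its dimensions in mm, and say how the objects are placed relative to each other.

A is a rectangular dining table. The top is 937×622×47 mm with its upper surface at z = 724 mm. It stands on four 50×50 mm square legs, each inset 10 mm from the nearest pair of top edges, running from the floor to the underside of the top. Four apron rails, 50 mm thick and 93 mm tall, run between adjacent legs with their top edges flush with the underside of the top and their outer faces flush with the legs' outer faces.

B is a door frame. The clear opening is 972 mm wide and 2021 mm high. Two 47 mm wide jambs, 85 mm deep, stand either side of the opening from the floor to the top of the opening. A 76 mm thick head sits across the top of both jambs, spanning the full outside width of the frame.

C is an open storage box with external size 369×130×139 mm and wall thickness 25 mm (the base is also 25 mm thick). The base covers the whole footprint; the four walls stand on the base, with the y-facing walls full-width and the x-facing walls fitting between their inner faces.

The door frame is against the table's +x side, with their −y faces flush. The open box is on top of the table, centred.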